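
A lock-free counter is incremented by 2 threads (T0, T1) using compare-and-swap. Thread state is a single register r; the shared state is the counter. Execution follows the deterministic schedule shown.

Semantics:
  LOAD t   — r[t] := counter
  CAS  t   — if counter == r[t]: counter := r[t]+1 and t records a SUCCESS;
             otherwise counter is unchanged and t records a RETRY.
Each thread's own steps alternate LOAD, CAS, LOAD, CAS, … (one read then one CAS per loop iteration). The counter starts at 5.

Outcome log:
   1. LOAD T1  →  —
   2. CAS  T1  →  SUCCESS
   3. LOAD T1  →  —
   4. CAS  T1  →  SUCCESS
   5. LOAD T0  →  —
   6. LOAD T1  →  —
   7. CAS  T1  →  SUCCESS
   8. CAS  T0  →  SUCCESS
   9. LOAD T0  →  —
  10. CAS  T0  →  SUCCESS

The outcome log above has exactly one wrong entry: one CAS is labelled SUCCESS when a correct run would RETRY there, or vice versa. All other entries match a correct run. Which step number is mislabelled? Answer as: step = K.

step = 8

Reference trace:
step 1: T1 LOAD ⇒ load; ctr=5 reg=5
step 2: T1 CAS ⇒ ok; ctr=6 reg=5
step 3: T1 LOAD ⇒ load; ctr=6 reg=6
step 4: T1 CAS ⇒ ok; ctr=7 reg=6
step 5: T0 LOAD ⇒ load; ctr=7 reg=7
step 6: T1 LOAD ⇒ load; ctr=7 reg=7
step 7: T1 CAS ⇒ ok; ctr=8 reg=7
step 8: T0 CAS ⇒ retry; ctr=8 reg=7
step 9: T0 LOAD ⇒ load; ctr=8 reg=8
step 10: T0 CAS ⇒ ok; ctr=9 reg=8
Mismatch at 8.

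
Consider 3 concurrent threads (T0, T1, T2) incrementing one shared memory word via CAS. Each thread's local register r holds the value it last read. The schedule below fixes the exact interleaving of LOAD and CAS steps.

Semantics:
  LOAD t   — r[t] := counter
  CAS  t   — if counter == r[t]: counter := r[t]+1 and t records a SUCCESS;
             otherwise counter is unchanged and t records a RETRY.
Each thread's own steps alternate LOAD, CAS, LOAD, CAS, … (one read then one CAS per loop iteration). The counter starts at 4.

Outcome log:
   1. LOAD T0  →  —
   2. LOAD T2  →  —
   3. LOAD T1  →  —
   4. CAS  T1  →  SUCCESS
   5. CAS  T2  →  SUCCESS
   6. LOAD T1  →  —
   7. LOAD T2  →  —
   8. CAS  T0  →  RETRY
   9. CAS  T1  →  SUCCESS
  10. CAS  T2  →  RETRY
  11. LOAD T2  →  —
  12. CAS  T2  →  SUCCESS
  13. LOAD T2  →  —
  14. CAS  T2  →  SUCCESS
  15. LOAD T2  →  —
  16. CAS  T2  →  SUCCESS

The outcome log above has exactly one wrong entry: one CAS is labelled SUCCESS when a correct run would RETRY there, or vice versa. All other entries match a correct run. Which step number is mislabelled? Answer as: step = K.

Correct run:
step 1: T0 LOAD ⇒ load; ctr=4 reg=4
step 2: T2 LOAD ⇒ load; ctr=4 reg=4
step 3: T1 LOAD ⇒ load; ctr=4 reg=4
step 4: T1 CAS ⇒ ok; ctr=5 reg=4
step 5: T2 CAS ⇒ retry; ctr=5 reg=4
step 6: T1 LOAD ⇒ load; ctr=5 reg=5
step 7: T2 LOAD ⇒ load; ctr=5 reg=5
step 8: T0 CAS ⇒ retry; ctr=5 reg=4
step 9: T1 CAS ⇒ ok; ctr=6 reg=5
step 10: T2 CAS ⇒ retry; ctr=6 reg=5
step 11: T2 LOAD ⇒ load; ctr=6 reg=6
step 12: T2 CAS ⇒ ok; ctr=7 reg=6
step 13: T2 LOAD ⇒ load; ctr=7 reg=7
step 14: T2 CAS ⇒ ok; ctr=8 reg=7
step 15: T2 LOAD ⇒ load; ctr=8 reg=8
step 16: T2 CAS ⇒ ok; ctr=9 reg=8
Log disagrees first at step 5.

step = 5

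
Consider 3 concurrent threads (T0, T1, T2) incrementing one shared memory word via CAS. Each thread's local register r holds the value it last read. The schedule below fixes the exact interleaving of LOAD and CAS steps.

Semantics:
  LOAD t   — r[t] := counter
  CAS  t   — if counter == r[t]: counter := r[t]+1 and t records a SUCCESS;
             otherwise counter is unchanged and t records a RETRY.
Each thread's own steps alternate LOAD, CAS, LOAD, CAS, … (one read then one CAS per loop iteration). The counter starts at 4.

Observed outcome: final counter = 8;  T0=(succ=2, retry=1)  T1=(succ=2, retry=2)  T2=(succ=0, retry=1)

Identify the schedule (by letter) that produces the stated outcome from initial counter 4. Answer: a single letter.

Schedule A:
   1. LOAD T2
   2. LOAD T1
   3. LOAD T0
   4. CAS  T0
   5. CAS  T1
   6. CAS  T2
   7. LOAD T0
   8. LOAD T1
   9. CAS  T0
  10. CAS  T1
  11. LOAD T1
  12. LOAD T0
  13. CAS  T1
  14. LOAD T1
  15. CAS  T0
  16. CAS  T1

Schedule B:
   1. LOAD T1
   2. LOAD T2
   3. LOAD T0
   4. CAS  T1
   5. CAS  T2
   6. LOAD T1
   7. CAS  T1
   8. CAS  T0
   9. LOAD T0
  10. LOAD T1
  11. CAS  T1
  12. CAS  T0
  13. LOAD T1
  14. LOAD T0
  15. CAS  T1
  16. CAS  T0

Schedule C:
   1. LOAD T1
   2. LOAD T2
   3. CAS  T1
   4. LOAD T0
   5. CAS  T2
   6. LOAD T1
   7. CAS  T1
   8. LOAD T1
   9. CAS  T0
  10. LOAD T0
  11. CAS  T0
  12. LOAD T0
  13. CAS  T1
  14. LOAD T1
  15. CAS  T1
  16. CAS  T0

Run A:
T2 LOAD — after: cnt=4, r=4 — load
T1 LOAD — after: cnt=4, r=4 — load
T0 LOAD — after: cnt=4, r=4 — load
T0 CAS — after: cnt=5, r=4 — ok
T1 CAS — after: cnt=5, r=4 — retry
T2 CAS — after: cnt=5, r=4 — retry
T0 LOAD — after: cnt=5, r=5 — load
T1 LOAD — after: cnt=5, r=5 — load
T0 CAS — after: cnt=6, r=5 — ok
T1 CAS — after: cnt=6, r=5 — retry
T1 LOAD — after: cnt=6, r=6 — load
T0 LOAD — after: cnt=6, r=6 — load
T1 CAS — after: cnt=7, r=6 — ok
T1 LOAD — after: cnt=7, r=7 — load
T0 CAS — after: cnt=7, r=6 — retry
T1 CAS — after: cnt=8, r=7 — ok

A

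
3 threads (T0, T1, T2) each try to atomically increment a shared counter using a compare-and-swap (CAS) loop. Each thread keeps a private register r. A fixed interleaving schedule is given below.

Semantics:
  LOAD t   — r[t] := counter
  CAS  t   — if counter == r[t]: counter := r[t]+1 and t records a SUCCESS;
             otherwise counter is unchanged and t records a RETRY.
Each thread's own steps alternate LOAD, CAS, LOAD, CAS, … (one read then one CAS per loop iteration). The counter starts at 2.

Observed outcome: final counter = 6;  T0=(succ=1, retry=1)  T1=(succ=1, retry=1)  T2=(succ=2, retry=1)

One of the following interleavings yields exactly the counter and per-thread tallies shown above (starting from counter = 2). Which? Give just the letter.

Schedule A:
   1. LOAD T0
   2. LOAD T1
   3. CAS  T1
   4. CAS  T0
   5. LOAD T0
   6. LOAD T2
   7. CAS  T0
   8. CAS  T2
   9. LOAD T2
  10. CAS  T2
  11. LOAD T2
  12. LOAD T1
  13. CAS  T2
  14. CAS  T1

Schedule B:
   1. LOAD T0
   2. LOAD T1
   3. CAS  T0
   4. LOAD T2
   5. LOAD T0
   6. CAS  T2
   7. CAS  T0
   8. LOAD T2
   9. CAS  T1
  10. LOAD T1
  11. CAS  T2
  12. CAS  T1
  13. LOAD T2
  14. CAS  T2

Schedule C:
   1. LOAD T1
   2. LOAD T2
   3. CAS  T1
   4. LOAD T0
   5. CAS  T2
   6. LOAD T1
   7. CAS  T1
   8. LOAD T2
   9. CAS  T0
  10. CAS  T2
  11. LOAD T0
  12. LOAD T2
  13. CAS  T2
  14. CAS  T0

Run A:
#1 T0 reads 2
#2 T1 reads 2
#3 T1 CAS(2→3) writes; counter now 3
#4 T0 CAS(2→3) fails; counter now 3
#5 T0 reads 3
#6 T2 reads 3
#7 T0 CAS(3→4) writes; counter now 4
#8 T2 CAS(3→4) fails; counter now 4
#9 T2 reads 4
#10 T2 CAS(4→5) writes; counter now 5
#11 T2 reads 5
#12 T1 reads 5
#13 T2 CAS(5→6) writes; counter now 6
#14 T1 CAS(5→6) fails; counter now 6

A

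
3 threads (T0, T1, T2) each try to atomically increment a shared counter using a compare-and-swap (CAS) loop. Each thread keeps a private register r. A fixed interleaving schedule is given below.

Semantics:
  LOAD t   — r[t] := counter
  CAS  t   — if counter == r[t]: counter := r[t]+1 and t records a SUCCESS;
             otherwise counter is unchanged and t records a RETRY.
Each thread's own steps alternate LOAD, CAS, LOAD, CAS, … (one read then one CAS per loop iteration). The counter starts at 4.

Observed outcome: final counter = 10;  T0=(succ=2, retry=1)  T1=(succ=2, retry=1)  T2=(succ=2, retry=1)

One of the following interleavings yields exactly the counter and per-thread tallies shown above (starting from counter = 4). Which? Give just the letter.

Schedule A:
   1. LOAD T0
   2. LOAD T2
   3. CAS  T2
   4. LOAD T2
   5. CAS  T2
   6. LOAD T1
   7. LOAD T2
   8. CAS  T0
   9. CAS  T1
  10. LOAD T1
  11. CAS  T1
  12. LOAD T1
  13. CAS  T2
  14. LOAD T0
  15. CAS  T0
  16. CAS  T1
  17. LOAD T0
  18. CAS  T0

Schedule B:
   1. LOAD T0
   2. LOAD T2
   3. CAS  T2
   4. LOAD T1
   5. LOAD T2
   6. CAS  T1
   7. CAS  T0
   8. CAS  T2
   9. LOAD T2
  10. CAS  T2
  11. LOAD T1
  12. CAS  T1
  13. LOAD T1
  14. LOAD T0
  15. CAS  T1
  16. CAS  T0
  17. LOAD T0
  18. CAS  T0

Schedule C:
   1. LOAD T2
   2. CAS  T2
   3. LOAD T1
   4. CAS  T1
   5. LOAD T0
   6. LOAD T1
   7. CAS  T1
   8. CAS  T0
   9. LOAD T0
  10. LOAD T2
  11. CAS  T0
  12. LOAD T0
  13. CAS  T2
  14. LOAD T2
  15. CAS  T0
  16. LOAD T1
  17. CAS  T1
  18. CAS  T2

Tracing schedule A:
[1] T0.load  rd  (counter 4, T0.r 4)
[2] T2.load  rd  (counter 4, T2.r 4)
[3] T2.cas  hit  (counter 5, T2.r 4)
[4] T2.load  rd  (counter 5, T2.r 5)
[5] T2.cas  hit  (counter 6, T2.r 5)
[6] T1.load  rd  (counter 6, T1.r 6)
[7] T2.load  rd  (counter 6, T2.r 6)
[8] T0.cas  miss  (counter 6, T0.r 4)
[9] T1.cas  hit  (counter 7, T1.r 6)
[10] T1.load  rd  (counter 7, T1.r 7)
[11] T1.cas  hit  (counter 8, T1.r 7)
[12] T1.load  rd  (counter 8, T1.r 8)
[13] T2.cas  miss  (counter 8, T2.r 6)
[14] T0.load  rd  (counter 8, T0.r 8)
[15] T0.cas  hit  (counter 9, T0.r 8)
[16] T1.cas  miss  (counter 9, T1.r 8)
[17] T0.load  rd  (counter 9, T0.r 9)
[18] T0.cas  hit  (counter 10, T0.r 9)

A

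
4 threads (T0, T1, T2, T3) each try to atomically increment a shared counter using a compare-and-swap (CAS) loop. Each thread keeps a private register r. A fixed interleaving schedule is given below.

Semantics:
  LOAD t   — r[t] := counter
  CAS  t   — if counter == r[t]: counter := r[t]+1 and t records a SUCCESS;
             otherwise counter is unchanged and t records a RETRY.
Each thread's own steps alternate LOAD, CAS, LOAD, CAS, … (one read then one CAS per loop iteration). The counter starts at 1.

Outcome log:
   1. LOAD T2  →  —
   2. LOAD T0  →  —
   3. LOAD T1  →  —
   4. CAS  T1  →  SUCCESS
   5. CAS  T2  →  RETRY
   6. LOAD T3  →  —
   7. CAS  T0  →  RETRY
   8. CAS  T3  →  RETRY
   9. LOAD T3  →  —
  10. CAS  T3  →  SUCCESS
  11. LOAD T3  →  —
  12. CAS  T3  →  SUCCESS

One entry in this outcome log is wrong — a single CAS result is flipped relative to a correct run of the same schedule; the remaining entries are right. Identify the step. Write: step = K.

step = 8

Reference trace:
   1) LOAD T2:  M=1  r_T2=1
   2) LOAD T0:  M=1  r_T0=1
   3) LOAD T1:  M=1  r_T1=1
   4) CAS  T1:  M=2  r_T1=1 ✓
   5) CAS  T2:  M=2  r_T2=1 ✗
   6) LOAD T3:  M=2  r_T3=2
   7) CAS  T0:  M=2  r_T0=1 ✗
   8) CAS  T3:  M=3  r_T3=2 ✓
   9) LOAD T3:  M=3  r_T3=3
  10) CAS  T3:  M=4  r_T3=3 ✓
  11) LOAD T3:  M=4  r_T3=4
  12) CAS  T3:  M=5  r_T3=4 ✓
Flip is step 8.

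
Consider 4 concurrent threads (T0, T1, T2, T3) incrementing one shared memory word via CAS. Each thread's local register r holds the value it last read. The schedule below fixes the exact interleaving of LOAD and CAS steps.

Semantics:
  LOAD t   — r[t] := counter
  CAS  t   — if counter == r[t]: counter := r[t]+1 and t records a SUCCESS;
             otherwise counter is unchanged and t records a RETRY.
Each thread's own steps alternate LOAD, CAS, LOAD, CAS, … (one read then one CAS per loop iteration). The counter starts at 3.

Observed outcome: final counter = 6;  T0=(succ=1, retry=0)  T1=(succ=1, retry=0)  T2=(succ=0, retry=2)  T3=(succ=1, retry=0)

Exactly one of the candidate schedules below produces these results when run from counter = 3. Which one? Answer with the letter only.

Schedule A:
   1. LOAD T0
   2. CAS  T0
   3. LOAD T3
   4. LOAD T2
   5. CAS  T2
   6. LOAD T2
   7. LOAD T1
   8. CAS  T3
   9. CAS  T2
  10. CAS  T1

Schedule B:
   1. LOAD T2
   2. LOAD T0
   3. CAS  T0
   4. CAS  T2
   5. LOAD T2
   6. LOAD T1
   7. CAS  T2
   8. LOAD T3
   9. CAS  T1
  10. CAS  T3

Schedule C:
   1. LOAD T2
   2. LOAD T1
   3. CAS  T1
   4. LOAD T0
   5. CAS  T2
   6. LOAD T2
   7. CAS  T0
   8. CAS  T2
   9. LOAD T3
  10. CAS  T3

C

Simulating candidate C:
1. LOAD T2 → mem=3 r[T2]=3 [LOAD]
2. LOAD T1 → mem=3 r[T1]=3 [LOAD]
3. CAS T1 → mem=4 r[T1]=3 [OK]
4. LOAD T0 → mem=4 r[T0]=4 [LOAD]
5. CAS T2 → mem=4 r[T2]=3 [RETRY]
6. LOAD T2 → mem=4 r[T2]=4 [LOAD]
7. CAS T0 → mem=5 r[T0]=4 [OK]
8. CAS T2 → mem=5 r[T2]=4 [RETRY]
9. LOAD T3 → mem=5 r[T3]=5 [LOAD]
10. CAS T3 → mem=6 r[T3]=5 [OK]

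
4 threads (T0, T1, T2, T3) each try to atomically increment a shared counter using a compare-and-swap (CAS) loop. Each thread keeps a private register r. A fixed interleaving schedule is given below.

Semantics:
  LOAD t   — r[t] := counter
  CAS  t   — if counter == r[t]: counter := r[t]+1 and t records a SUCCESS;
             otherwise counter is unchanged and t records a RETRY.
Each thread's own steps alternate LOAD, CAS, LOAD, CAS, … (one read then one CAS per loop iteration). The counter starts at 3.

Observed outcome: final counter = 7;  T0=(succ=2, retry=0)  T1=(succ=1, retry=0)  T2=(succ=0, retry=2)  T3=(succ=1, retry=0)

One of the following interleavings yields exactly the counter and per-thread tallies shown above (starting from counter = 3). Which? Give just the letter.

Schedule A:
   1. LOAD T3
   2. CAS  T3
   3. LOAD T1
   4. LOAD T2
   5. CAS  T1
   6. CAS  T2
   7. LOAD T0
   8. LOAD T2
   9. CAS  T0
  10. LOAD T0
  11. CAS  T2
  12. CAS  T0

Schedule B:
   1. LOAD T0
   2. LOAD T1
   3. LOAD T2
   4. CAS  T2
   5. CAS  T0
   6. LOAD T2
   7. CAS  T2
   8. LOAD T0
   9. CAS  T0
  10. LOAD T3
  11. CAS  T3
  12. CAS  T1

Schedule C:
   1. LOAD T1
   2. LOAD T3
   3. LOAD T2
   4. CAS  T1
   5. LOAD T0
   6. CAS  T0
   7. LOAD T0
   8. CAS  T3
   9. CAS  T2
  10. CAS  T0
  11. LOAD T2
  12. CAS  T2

A

Run A:
#1 T3 reads 3
#2 T3 CAS(3→4) writes; counter now 4
#3 T1 reads 4
#4 T2 reads 4
#5 T1 CAS(4→5) writes; counter now 5
#6 T2 CAS(4→5) fails; counter now 5
#7 T0 reads 5
#8 T2 reads 5
#9 T0 CAS(5→6) writes; counter now 6
#10 T0 reads 6
#11 T2 CAS(5→6) fails; counter now 6
#12 T0 CAS(6→7) writes; counter now 7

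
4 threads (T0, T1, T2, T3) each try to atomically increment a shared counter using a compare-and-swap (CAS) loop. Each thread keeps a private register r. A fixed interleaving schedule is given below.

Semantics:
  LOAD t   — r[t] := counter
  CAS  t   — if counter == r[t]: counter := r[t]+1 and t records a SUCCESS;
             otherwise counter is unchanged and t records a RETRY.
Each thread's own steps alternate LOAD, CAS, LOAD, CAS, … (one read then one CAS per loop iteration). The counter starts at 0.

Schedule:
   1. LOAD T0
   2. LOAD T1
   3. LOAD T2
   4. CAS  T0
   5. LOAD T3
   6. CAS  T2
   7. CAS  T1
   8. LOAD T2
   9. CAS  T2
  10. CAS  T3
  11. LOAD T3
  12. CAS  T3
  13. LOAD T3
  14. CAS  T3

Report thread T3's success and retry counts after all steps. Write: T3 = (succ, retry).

#1 T0 reads 0
#2 T1 reads 0
#3 T2 reads 0
#4 T0 CAS(0→1) writes; counter now 1
#5 T3 reads 1
#6 T2 CAS(0→1) fails; counter now 1
#7 T1 CAS(0→1) fails; counter now 1
#8 T2 reads 1
#9 T2 CAS(1→2) writes; counter now 2
#10 T3 CAS(1→2) fails; counter now 2
#11 T3 reads 2
#12 T3 CAS(2→3) writes; counter now 3
#13 T3 reads 3
#14 T3 CAS(3→4) writes; counter now 4

T3 = (2, 1)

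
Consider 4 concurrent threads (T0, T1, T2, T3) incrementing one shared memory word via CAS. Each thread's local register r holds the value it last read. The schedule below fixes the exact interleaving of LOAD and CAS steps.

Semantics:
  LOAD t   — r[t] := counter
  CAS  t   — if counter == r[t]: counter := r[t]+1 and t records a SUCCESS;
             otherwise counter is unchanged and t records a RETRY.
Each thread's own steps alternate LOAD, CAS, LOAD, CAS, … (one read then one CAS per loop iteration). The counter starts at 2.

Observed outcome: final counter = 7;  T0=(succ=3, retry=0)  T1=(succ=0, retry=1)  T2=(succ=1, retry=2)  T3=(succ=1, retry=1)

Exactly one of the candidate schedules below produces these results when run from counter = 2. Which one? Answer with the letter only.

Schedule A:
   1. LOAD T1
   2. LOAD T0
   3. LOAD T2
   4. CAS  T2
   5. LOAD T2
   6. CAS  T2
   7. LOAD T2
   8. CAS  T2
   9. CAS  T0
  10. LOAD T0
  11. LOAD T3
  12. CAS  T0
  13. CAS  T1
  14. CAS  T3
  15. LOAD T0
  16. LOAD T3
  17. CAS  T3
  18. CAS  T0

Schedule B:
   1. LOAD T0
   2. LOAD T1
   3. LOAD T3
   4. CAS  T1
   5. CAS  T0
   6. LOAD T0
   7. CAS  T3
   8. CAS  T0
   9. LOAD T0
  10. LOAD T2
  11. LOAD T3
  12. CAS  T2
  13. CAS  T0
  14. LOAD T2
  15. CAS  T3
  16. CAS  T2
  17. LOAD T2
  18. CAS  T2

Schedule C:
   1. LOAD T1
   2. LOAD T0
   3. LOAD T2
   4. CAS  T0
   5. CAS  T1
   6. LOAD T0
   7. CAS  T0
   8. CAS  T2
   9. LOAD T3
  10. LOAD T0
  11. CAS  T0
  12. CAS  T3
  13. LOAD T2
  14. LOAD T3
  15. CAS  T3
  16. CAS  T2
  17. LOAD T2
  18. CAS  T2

Tracing schedule C:
step 1: T1 LOAD ⇒ load; ctr=2 reg=2
step 2: T0 LOAD ⇒ load; ctr=2 reg=2
step 3: T2 LOAD ⇒ load; ctr=2 reg=2
step 4: T0 CAS ⇒ ok; ctr=3 reg=2
step 5: T1 CAS ⇒ retry; ctr=3 reg=2
step 6: T0 LOAD ⇒ load; ctr=3 reg=3
step 7: T0 CAS ⇒ ok; ctr=4 reg=3
step 8: T2 CAS ⇒ retry; ctr=4 reg=2
step 9: T3 LOAD ⇒ load; ctr=4 reg=4
step 10: T0 LOAD ⇒ load; ctr=4 reg=4
step 11: T0 CAS ⇒ ok; ctr=5 reg=4
step 12: T3 CAS ⇒ retry; ctr=5 reg=4
step 13: T2 LOAD ⇒ load; ctr=5 reg=5
step 14: T3 LOAD ⇒ load; ctr=5 reg=5
step 15: T3 CAS ⇒ ok; ctr=6 reg=5
step 16: T2 CAS ⇒ retry; ctr=6 reg=5
step 17: T2 LOAD ⇒ load; ctr=6 reg=6
step 18: T2 CAS ⇒ ok; ctr=7 reg=6

C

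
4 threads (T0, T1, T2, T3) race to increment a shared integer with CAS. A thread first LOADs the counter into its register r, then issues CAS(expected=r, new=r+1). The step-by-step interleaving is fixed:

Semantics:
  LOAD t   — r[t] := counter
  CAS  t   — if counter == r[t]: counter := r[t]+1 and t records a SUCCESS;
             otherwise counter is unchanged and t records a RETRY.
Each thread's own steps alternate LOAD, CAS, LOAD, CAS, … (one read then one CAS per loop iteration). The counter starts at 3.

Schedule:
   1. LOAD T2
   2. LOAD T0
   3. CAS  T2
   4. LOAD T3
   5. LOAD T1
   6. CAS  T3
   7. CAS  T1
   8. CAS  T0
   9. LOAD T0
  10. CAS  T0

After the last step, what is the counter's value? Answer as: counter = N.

1. LOAD T2 → mem=3 r[T2]=3 [LOAD]
2. LOAD T0 → mem=3 r[T0]=3 [LOAD]
3. CAS T2 → mem=4 r[T2]=3 [OK]
4. LOAD T3 → mem=4 r[T3]=4 [LOAD]
5. LOAD T1 → mem=4 r[T1]=4 [LOAD]
6. CAS T3 → mem=5 r[T3]=4 [OK]
7. CAS T1 → mem=5 r[T1]=4 [RETRY]
8. CAS T0 → mem=5 r[T0]=3 [RETRY]
9. LOAD T0 → mem=5 r[T0]=5 [LOAD]
10. CAS T0 → mem=6 r[T0]=5 [OK]

counter = 6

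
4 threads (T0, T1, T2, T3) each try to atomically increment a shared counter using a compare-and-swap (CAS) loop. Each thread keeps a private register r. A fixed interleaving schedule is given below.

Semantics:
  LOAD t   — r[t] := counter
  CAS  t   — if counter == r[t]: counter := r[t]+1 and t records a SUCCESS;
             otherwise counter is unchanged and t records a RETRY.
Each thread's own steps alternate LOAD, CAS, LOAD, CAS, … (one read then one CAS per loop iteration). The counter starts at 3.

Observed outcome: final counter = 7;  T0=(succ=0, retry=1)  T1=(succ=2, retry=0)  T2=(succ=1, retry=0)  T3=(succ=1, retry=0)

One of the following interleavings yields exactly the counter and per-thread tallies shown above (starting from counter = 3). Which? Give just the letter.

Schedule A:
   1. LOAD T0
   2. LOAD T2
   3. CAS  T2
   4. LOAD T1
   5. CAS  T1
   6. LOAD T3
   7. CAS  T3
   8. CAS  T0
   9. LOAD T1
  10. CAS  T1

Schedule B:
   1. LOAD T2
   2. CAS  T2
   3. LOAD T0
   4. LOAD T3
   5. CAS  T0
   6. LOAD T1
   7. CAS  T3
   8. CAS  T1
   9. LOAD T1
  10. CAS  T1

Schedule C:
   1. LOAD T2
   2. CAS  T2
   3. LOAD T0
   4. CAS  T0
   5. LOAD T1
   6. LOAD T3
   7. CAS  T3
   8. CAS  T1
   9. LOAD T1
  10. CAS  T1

Run A:
1. LOAD T0 → mem=3 r[T0]=3 [LOAD]
2. LOAD T2 → mem=3 r[T2]=3 [LOAD]
3. CAS T2 → mem=4 r[T2]=3 [OK]
4. LOAD T1 → mem=4 r[T1]=4 [LOAD]
5. CAS T1 → mem=5 r[T1]=4 [OK]
6. LOAD T3 → mem=5 r[T3]=5 [LOAD]
7. CAS T3 → mem=6 r[T3]=5 [OK]
8. CAS T0 → mem=6 r[T0]=3 [RETRY]
9. LOAD T1 → mem=6 r[T1]=6 [LOAD]
10. CAS T1 → mem=7 r[T1]=6 [OK]

A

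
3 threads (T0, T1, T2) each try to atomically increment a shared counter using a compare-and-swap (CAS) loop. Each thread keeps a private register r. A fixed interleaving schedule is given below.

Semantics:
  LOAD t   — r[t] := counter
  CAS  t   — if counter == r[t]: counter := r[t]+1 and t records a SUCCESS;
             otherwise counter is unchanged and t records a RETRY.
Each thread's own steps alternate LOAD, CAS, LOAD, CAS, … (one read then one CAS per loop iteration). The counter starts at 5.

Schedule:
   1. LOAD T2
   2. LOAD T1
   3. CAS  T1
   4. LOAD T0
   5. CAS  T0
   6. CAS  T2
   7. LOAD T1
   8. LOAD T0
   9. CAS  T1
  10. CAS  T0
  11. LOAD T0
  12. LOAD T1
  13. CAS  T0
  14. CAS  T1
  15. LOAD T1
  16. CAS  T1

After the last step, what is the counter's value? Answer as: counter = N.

T2 LOAD — after: cnt=5, r=5 — load
T1 LOAD — after: cnt=5, r=5 — load
T1 CAS — after: cnt=6, r=5 — ok
T0 LOAD — after: cnt=6, r=6 — load
T0 CAS — after: cnt=7, r=6 — ok
T2 CAS — after: cnt=7, r=5 — retry
T1 LOAD — after: cnt=7, r=7 — load
T0 LOAD — after: cnt=7, r=7 — load
T1 CAS — after: cnt=8, r=7 — ok
T0 CAS — after: cnt=8, r=7 — retry
T0 LOAD — after: cnt=8, r=8 — load
T1 LOAD — after: cnt=8, r=8 — load
T0 CAS — after: cnt=9, r=8 — ok
T1 CAS — after: cnt=9, r=8 — retry
T1 LOAD — after: cnt=9, r=9 — load
T1 CAS — after: cnt=10, r=9 — ok

counter = 10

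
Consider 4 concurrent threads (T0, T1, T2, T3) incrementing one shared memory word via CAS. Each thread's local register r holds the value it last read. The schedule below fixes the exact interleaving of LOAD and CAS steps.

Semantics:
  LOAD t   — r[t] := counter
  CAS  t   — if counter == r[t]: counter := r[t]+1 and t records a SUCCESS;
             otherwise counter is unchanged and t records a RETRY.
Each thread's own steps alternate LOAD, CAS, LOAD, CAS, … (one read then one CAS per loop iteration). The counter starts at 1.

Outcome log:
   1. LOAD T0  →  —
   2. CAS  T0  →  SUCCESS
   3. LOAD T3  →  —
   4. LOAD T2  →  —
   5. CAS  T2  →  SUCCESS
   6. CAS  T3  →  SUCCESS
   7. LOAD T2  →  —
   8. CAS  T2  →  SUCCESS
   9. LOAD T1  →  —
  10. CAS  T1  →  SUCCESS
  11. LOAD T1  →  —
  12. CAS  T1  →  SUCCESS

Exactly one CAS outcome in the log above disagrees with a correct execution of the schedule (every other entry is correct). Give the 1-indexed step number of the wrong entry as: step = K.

step = 6

Re-executing:
1. LOAD T0 → mem=1 r[T0]=1 [LOAD]
2. CAS T0 → mem=2 r[T0]=1 [OK]
3. LOAD T3 → mem=2 r[T3]=2 [LOAD]
4. LOAD T2 → mem=2 r[T2]=2 [LOAD]
5. CAS T2 → mem=3 r[T2]=2 [OK]
6. CAS T3 → mem=3 r[T3]=2 [RETRY]
7. LOAD T2 → mem=3 r[T2]=3 [LOAD]
8. CAS T2 → mem=4 r[T2]=3 [OK]
9. LOAD T1 → mem=4 r[T1]=4 [LOAD]
10. CAS T1 → mem=5 r[T1]=4 [OK]
11. LOAD T1 → mem=5 r[T1]=5 [LOAD]
12. CAS T1 → mem=6 r[T1]=5 [OK]
Flip is step 6.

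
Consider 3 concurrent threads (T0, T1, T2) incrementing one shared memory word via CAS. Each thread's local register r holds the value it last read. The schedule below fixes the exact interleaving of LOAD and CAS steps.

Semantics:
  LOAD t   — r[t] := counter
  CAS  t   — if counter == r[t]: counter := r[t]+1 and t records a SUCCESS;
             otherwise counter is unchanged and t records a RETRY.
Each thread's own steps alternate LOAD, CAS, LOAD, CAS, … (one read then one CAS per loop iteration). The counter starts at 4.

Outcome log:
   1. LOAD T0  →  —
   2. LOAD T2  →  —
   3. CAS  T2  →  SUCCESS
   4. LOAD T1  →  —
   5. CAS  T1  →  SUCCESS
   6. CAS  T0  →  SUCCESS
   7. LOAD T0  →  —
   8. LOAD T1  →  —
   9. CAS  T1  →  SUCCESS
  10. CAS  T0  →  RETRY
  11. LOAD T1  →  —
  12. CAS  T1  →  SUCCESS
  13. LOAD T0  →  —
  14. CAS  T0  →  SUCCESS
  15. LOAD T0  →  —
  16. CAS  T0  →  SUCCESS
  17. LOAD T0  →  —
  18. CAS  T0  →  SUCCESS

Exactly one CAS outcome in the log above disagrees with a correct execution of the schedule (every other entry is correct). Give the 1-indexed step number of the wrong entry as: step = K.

step = 6

Reference trace:
#1 T0 reads 4
#2 T2 reads 4
#3 T2 CAS(4→5) writes; counter now 5
#4 T1 reads 5
#5 T1 CAS(5→6) writes; counter now 6
#6 T0 CAS(4→5) fails; counter now 6
#7 T0 reads 6
#8 T1 reads 6
#9 T1 CAS(6→7) writes; counter now 7
#10 T0 CAS(6→7) fails; counter now 7
#11 T1 reads 7
#12 T1 CAS(7→8) writes; counter now 8
#13 T0 reads 8
#14 T0 CAS(8→9) writes; counter now 9
#15 T0 reads 9
#16 T0 CAS(9→10) writes; counter now 10
#17 T0 reads 10
#18 T0 CAS(10→11) writes; counter now 11
Mismatch at 6.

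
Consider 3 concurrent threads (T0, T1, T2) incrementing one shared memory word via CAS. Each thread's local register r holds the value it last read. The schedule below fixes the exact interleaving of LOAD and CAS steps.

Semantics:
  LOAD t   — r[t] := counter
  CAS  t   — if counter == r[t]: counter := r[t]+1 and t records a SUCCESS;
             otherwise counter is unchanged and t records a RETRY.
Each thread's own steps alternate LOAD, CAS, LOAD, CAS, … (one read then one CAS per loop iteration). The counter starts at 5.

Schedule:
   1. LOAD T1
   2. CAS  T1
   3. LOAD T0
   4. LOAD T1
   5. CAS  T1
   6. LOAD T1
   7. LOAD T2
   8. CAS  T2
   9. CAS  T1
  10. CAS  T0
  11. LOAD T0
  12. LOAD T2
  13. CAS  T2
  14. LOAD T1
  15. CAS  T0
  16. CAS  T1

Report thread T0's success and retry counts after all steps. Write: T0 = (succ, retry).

   1) LOAD T1:  M=5  r_T1=5
   2) CAS  T1:  M=6  r_T1=5 ✓
   3) LOAD T0:  M=6  r_T0=6
   4) LOAD T1:  M=6  r_T1=6
   5) CAS  T1:  M=7  r_T1=6 ✓
   6) LOAD T1:  M=7  r_T1=7
   7) LOAD T2:  M=7  r_T2=7
   8) CAS  T2:  M=8  r_T2=7 ✓
   9) CAS  T1:  M=8  r_T1=7 ✗
  10) CAS  T0:  M=8  r_T0=6 ✗
  11) LOAD T0:  M=8  r_T0=8
  12) LOAD T2:  M=8  r_T2=8
  13) CAS  T2:  M=9  r_T2=8 ✓
  14) LOAD T1:  M=9  r_T1=9
  15) CAS  T0:  M=9  r_T0=8 ✗
  16) CAS  T1:  M=10  r_T1=9 ✓

T0 = (0, 2)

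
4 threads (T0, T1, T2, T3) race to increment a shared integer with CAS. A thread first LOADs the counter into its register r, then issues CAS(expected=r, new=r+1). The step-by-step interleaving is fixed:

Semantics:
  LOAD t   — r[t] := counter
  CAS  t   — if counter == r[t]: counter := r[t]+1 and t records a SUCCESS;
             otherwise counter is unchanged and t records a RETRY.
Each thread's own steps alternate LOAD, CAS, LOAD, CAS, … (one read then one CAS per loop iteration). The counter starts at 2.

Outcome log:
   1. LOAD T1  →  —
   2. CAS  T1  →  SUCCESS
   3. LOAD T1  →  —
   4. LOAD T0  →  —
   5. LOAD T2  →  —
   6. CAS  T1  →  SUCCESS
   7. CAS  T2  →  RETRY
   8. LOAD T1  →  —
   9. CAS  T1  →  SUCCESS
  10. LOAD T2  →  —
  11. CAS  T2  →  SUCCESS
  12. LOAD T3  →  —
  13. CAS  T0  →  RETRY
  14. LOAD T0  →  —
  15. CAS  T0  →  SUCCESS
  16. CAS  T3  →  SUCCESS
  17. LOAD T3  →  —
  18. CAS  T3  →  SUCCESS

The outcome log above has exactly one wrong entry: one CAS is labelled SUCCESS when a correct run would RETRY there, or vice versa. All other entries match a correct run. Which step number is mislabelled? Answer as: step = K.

Correct run:
1. LOAD T1 → mem=2 r[T1]=2 [LOAD]
2. CAS T1 → mem=3 r[T1]=2 [OK]
3. LOAD T1 → mem=3 r[T1]=3 [LOAD]
4. LOAD T0 → mem=3 r[T0]=3 [LOAD]
5. LOAD T2 → mem=3 r[T2]=3 [LOAD]
6. CAS T1 → mem=4 r[T1]=3 [OK]
7. CAS T2 → mem=4 r[T2]=3 [RETRY]
8. LOAD T1 → mem=4 r[T1]=4 [LOAD]
9. CAS T1 → mem=5 r[T1]=4 [OK]
10. LOAD T2 → mem=5 r[T2]=5 [LOAD]
11. CAS T2 → mem=6 r[T2]=5 [OK]
12. LOAD T3 → mem=6 r[T3]=6 [LOAD]
13. CAS T0 → mem=6 r[T0]=3 [RETRY]
14. LOAD T0 → mem=6 r[T0]=6 [LOAD]
15. CAS T0 → mem=7 r[T0]=6 [OK]
16. CAS T3 → mem=7 r[T3]=6 [RETRY]
17. LOAD T3 → mem=7 r[T3]=7 [LOAD]
18. CAS T3 → mem=8 r[T3]=7 [OK]
Log disagrees first at step 16.

step = 16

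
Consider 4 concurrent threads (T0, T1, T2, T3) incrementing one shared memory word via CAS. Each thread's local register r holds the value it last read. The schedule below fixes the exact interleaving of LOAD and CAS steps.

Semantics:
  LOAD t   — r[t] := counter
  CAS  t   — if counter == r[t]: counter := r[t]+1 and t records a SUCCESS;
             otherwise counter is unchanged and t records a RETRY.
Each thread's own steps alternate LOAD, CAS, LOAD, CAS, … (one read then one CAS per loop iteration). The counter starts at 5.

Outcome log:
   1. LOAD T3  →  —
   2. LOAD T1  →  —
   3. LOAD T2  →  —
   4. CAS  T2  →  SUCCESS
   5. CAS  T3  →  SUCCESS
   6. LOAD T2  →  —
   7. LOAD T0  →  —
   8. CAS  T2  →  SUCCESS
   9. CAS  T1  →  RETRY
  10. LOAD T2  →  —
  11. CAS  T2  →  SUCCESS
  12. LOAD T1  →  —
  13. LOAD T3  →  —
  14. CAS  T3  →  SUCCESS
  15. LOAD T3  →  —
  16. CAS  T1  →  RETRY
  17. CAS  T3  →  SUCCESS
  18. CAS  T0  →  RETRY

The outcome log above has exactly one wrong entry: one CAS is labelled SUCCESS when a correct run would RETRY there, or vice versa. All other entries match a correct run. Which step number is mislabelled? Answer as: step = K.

Re-executing:
1. LOAD T3 → mem=5 r[T3]=5 [LOAD]
2. LOAD T1 → mem=5 r[T1]=5 [LOAD]
3. LOAD T2 → mem=5 r[T2]=5 [LOAD]
4. CAS T2 → mem=6 r[T2]=5 [OK]
5. CAS T3 → mem=6 r[T3]=5 [RETRY]
6. LOAD T2 → mem=6 r[T2]=6 [LOAD]
7. LOAD T0 → mem=6 r[T0]=6 [LOAD]
8. CAS T2 → mem=7 r[T2]=6 [OK]
9. CAS T1 → mem=7 r[T1]=5 [RETRY]
10. LOAD T2 → mem=7 r[T2]=7 [LOAD]
11. CAS T2 → mem=8 r[T2]=7 [OK]
12. LOAD T1 → mem=8 r[T1]=8 [LOAD]
13. LOAD T3 → mem=8 r[T3]=8 [LOAD]
14. CAS T3 → mem=9 r[T3]=8 [OK]
15. LOAD T3 → mem=9 r[T3]=9 [LOAD]
16. CAS T1 → mem=9 r[T1]=8 [RETRY]
17. CAS T3 → mem=10 r[T3]=9 [OK]
18. CAS T0 → mem=10 r[T0]=6 [RETRY]
Flip is step 5.

step = 5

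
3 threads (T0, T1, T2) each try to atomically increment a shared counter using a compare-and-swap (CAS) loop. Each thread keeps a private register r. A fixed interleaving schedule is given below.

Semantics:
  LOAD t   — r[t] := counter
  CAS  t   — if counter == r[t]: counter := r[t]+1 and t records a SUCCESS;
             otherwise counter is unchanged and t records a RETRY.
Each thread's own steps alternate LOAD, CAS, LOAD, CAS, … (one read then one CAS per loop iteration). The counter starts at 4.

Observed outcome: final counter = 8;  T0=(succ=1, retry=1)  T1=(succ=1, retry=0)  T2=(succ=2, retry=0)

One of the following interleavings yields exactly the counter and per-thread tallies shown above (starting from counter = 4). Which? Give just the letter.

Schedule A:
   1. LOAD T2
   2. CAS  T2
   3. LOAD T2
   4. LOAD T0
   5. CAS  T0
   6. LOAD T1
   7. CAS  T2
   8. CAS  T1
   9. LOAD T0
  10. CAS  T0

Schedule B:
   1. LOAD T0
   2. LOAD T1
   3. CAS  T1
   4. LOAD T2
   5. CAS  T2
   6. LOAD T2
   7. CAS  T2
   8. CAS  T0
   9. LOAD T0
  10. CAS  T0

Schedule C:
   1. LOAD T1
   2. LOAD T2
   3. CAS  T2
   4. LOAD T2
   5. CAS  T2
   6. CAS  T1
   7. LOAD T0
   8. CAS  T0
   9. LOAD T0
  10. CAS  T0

B

Run B:
step 1: T0 LOAD ⇒ load; ctr=4 reg=4
step 2: T1 LOAD ⇒ load; ctr=4 reg=4
step 3: T1 CAS ⇒ ok; ctr=5 reg=4
step 4: T2 LOAD ⇒ load; ctr=5 reg=5
step 5: T2 CAS ⇒ ok; ctr=6 reg=5
step 6: T2 LOAD ⇒ load; ctr=6 reg=6
step 7: T2 CAS ⇒ ok; ctr=7 reg=6
step 8: T0 CAS ⇒ retry; ctr=7 reg=4
step 9: T0 LOAD ⇒ load; ctr=7 reg=7
step 10: T0 CAS ⇒ ok; ctr=8 reg=7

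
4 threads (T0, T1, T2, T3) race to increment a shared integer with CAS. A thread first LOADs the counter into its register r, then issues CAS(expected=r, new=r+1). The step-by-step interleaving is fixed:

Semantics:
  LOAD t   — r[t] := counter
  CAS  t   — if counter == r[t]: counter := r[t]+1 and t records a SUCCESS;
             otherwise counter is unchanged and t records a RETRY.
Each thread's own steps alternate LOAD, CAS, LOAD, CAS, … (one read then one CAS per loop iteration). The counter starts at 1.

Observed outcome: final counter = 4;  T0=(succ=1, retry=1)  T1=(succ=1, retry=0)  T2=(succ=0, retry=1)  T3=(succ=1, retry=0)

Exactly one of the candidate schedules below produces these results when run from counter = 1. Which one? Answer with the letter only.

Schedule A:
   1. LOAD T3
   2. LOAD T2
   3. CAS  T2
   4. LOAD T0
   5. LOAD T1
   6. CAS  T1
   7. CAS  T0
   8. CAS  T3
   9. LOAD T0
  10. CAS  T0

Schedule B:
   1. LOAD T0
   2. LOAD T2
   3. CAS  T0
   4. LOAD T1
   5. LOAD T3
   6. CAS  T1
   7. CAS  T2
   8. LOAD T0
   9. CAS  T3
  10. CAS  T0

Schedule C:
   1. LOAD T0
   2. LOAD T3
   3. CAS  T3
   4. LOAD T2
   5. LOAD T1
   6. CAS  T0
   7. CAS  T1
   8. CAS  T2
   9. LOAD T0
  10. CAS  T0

C

Tracing schedule C:
[1] T0.load  rd  (counter 1, T0.r 1)
[2] T3.load  rd  (counter 1, T3.r 1)
[3] T3.cas  hit  (counter 2, T3.r 1)
[4] T2.load  rd  (counter 2, T2.r 2)
[5] T1.load  rd  (counter 2, T1.r 2)
[6] T0.cas  miss  (counter 2, T0.r 1)
[7] T1.cas  hit  (counter 3, T1.r 2)
[8] T2.cas  miss  (counter 3, T2.r 2)
[9] T0.load  rd  (counter 3, T0.r 3)
[10] T0.cas  hit  (counter 4, T0.r 3)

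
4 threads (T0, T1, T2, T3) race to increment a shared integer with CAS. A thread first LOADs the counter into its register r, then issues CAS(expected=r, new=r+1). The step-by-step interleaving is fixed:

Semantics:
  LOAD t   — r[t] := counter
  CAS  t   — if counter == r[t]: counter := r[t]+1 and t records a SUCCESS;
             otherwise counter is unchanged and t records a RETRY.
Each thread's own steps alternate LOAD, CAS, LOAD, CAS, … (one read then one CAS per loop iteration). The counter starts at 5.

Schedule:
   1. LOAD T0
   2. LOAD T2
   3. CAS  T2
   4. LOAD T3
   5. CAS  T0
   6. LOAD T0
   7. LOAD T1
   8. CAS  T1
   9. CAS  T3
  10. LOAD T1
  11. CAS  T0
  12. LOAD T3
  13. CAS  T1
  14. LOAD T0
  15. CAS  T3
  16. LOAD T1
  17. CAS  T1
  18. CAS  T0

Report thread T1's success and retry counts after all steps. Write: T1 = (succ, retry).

T1 = (3, 0)

1. LOAD T0 → mem=5 r[T0]=5 [LOAD]
2. LOAD T2 → mem=5 r[T2]=5 [LOAD]
3. CAS T2 → mem=6 r[T2]=5 [OK]
4. LOAD T3 → mem=6 r[T3]=6 [LOAD]
5. CAS T0 → mem=6 r[T0]=5 [RETRY]
6. LOAD T0 → mem=6 r[T0]=6 [LOAD]
7. LOAD T1 → mem=6 r[T1]=6 [LOAD]
8. CAS T1 → mem=7 r[T1]=6 [OK]
9. CAS T3 → mem=7 r[T3]=6 [RETRY]
10. LOAD T1 → mem=7 r[T1]=7 [LOAD]
11. CAS T0 → mem=7 r[T0]=6 [RETRY]
12. LOAD T3 → mem=7 r[T3]=7 [LOAD]
13. CAS T1 → mem=8 r[T1]=7 [OK]
14. LOAD T0 → mem=8 r[T0]=8 [LOAD]
15. CAS T3 → mem=8 r[T3]=7 [RETRY]
16. LOAD T1 → mem=8 r[T1]=8 [LOAD]
17. CAS T1 → mem=9 r[T1]=8 [OK]
18. CAS T0 → mem=9 r[T0]=8 [RETRY]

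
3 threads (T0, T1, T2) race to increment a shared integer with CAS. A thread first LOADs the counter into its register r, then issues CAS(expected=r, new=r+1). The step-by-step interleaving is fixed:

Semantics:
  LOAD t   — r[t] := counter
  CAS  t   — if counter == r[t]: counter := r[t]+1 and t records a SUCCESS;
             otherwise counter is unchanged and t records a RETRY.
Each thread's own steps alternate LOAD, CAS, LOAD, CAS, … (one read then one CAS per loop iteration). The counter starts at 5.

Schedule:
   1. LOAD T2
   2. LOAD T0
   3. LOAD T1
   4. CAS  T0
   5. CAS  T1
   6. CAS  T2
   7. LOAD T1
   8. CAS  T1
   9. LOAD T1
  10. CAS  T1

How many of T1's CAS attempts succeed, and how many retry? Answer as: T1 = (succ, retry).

[1] T2.load  rd  (counter 5, T2.r 5)
[2] T0.load  rd  (counter 5, T0.r 5)
[3] T1.load  rd  (counter 5, T1.r 5)
[4] T0.cas  hit  (counter 6, T0.r 5)
[5] T1.cas  miss  (counter 6, T1.r 5)
[6] T2.cas  miss  (counter 6, T2.r 5)
[7] T1.load  rd  (counter 6, T1.r 6)
[8] T1.cas  hit  (counter 7, T1.r 6)
[9] T1.load  rd  (counter 7, T1.r 7)
[10] T1.cas  hit  (counter 8, T1.r 7)

T1 = (2, 1)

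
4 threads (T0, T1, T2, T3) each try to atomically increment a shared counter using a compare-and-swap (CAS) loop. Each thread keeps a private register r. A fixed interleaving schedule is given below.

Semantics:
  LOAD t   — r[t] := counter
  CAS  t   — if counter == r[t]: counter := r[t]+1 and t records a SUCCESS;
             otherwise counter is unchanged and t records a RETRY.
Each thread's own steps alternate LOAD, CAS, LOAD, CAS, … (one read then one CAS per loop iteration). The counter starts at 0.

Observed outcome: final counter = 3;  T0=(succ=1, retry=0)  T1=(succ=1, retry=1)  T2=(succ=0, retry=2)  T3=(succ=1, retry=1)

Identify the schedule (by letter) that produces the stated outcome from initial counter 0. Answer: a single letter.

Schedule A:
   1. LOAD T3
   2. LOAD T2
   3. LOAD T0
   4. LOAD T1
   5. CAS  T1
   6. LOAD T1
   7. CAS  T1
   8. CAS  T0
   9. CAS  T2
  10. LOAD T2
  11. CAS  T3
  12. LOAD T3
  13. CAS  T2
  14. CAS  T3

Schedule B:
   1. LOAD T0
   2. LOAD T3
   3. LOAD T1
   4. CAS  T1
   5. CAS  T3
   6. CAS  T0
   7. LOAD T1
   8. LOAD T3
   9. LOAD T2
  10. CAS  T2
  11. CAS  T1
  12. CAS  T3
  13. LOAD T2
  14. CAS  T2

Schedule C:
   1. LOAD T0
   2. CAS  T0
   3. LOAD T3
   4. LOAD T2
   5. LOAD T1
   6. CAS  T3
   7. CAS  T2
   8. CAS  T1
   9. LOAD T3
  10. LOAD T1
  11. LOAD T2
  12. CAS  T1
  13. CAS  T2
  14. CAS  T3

Run C:
   1) LOAD T0:  M=0  r_T0=0
   2) CAS  T0:  M=1  r_T0=0 ✓
   3) LOAD T3:  M=1  r_T3=1
   4) LOAD T2:  M=1  r_T2=1
   5) LOAD T1:  M=1  r_T1=1
   6) CAS  T3:  M=2  r_T3=1 ✓
   7) CAS  T2:  M=2  r_T2=1 ✗
   8) CAS  T1:  M=2  r_T1=1 ✗
   9) LOAD T3:  M=2  r_T3=2
  10) LOAD T1:  M=2  r_T1=2
  11) LOAD T2:  M=2  r_T2=2
  12) CAS  T1:  M=3  r_T1=2 ✓
  13) CAS  T2:  M=3  r_T2=2 ✗
  14) CAS  T3:  M=3  r_T3=2 ✗

C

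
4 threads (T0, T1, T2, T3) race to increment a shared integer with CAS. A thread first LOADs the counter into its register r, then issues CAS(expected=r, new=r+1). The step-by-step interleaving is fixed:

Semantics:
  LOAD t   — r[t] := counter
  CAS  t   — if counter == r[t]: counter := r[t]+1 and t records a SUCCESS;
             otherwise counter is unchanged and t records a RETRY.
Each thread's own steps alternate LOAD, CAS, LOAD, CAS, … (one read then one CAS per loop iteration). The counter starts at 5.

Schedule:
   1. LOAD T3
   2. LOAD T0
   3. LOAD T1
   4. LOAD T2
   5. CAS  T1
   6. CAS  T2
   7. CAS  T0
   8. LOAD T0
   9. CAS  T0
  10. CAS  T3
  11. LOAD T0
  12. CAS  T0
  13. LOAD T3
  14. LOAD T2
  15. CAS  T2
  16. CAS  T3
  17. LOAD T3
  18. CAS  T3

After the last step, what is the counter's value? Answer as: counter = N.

   1) LOAD T3:  M=5  r_T3=5
   2) LOAD T0:  M=5  r_T0=5
   3) LOAD T1:  M=5  r_T1=5
   4) LOAD T2:  M=5  r_T2=5
   5) CAS  T1:  M=6  r_T1=5 ✓
   6) CAS  T2:  M=6  r_T2=5 ✗
   7) CAS  T0:  M=6  r_T0=5 ✗
   8) LOAD T0:  M=6  r_T0=6
   9) CAS  T0:  M=7  r_T0=6 ✓
  10) CAS  T3:  M=7  r_T3=5 ✗
  11) LOAD T0:  M=7  r_T0=7
  12) CAS  T0:  M=8  r_T0=7 ✓
  13) LOAD T3:  M=8  r_T3=8
  14) LOAD T2:  M=8  r_T2=8
  15) CAS  T2:  M=9  r_T2=8 ✓
  16) CAS  T3:  M=9  r_T3=8 ✗
  17) LOAD T3:  M=9  r_T3=9
  18) CAS  T3:  M=10  r_T3=9 ✓

counter = 10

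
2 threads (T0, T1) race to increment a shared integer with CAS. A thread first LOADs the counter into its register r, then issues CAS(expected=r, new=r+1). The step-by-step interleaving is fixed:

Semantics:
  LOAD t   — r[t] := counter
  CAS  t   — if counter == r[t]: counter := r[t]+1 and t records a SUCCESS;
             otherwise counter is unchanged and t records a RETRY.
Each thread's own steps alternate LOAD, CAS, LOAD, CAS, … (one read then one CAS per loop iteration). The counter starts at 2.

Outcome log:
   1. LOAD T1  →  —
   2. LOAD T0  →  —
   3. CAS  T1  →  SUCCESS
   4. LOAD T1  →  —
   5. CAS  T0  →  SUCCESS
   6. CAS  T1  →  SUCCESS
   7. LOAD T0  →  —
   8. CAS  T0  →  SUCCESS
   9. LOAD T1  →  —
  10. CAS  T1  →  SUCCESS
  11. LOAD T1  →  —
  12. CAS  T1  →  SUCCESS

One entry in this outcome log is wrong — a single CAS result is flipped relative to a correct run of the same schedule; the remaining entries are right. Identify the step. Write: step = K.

Correct run:
step 1: T1 LOAD ⇒ load; ctr=2 reg=2
step 2: T0 LOAD ⇒ load; ctr=2 reg=2
step 3: T1 CAS ⇒ ok; ctr=3 reg=2
step 4: T1 LOAD ⇒ load; ctr=3 reg=3
step 5: T0 CAS ⇒ retry; ctr=3 reg=2
step 6: T1 CAS ⇒ ok; ctr=4 reg=3
step 7: T0 LOAD ⇒ load; ctr=4 reg=4
step 8: T0 CAS ⇒ ok; ctr=5 reg=4
step 9: T1 LOAD ⇒ load; ctr=5 reg=5
step 10: T1 CAS ⇒ ok; ctr=6 reg=5
step 11: T1 LOAD ⇒ load; ctr=6 reg=6
step 12: T1 CAS ⇒ ok; ctr=7 reg=6
Mismatch at 5.

step = 5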